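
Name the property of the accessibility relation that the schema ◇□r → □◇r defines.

Suppose ◇□r→□◇r is valid. Take Rxy, Rxz and set V(r)={w : Ryw}. Then □r at y so ◇□r at x, so □◇r at x, so ◇r at z, giving w with Rzw and Ryw.

Convergence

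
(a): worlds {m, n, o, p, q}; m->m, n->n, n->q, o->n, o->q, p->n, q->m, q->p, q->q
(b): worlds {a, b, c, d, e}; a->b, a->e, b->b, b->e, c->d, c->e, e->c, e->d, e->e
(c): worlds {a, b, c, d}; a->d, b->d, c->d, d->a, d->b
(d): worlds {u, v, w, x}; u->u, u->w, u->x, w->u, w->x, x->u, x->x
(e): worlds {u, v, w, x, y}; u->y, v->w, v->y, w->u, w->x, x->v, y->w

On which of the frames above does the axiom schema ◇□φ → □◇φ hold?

(c), (d)

This is the axiom for convergence; its first-order frame correspondent is ∀x ∀y ∀z (Rxy ∧ Rxz → ∃w (Ryw ∧ Rzw)).
(a): fails — Rqq and Rqp but q and p have no common successor.
(b): fails — Rcd and Rcd but d and d have no common successor.
(c): holds.
(d): holds.
(e): fails — Rvw and Rvy but w and y have no common successor.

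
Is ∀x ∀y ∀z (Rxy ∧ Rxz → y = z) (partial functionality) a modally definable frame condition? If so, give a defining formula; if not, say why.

Yes — defined by ◇r → □r

This is a Sahlqvist condition; the CD axiom ◇r → □r defines it.
Suppose ◇r→□r is valid. Take Rxy, Rxz and set V(r)={y}. Then ◇r at x, so □r at x, so r at z, i.e. z=y.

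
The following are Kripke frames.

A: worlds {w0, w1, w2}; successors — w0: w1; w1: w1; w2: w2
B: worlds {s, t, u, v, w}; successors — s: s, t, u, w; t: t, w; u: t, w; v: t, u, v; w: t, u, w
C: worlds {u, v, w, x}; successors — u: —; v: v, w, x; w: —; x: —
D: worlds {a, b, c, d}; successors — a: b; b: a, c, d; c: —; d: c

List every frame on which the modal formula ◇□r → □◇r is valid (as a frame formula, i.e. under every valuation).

Frame correspondent (Sahlqvist): ∀x ∀y ∀z (Rxy ∧ Rxz → ∃w (Ryw ∧ Rzw)) — i.e. convergence.
A: satisfies the condition.
B: satisfies the condition.
C: fails — Rvx and Rvx but x and x have no common successor.
D: fails — Rbc and Rbc but c and c have no common successor.
Valid on: A, B.

A, B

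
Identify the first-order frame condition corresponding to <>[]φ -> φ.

This is frame-equivalent to φ → □◇φ (substitute ¬φ for φ and contrapose).
Suppose φ→□◇φ is valid. Take Rxy and set V(φ)={x}. Then φ at x, so □◇φ at x, so ◇φ at y, so some z with Ryz has φ; z=x, i.e. Ryx.
Conversely, on a frame with symmetry the schema holds at every world under every valuation.
Frame condition: forall x forall y (Rxy -> Ryx).

symmetry: forall x forall y (Rxy -> Ryx)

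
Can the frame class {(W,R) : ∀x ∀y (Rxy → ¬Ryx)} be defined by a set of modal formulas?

No

Modal frame validity is preserved under surjective bounded morphisms.
The 4-cycle (worlds 0,1,2,3 with 0→1→2→3→0) is asymmetric. Mapping every world to a single reflexive point • is a surjective bounded morphism, and the reflexive point is not asymmetric (R•• but asymmetry requires ¬R••).
Hence asymmetry is not modally definable.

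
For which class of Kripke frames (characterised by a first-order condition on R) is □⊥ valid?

□⊥ is valid iff no world has any successor (otherwise □⊥ fails at any world with one).
The converse is a direct semantic check.
Frame condition: ∀x ∀y ¬Rxy.

emptiness of R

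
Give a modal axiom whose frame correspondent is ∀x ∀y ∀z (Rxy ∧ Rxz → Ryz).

◇r → □◇r

This is the Euclidean property; the standard corresponding axiom is 5: ◇r → □◇r.
Suppose ◇r→□◇r is valid. Take Rxy, Rxz and set V(r)={y}. Then ◇r at x, so □◇r at x, so ◇r at z, so some w with Rzw has r; w=y, i.e. Rzy. By symmetry of the argument, Ryz.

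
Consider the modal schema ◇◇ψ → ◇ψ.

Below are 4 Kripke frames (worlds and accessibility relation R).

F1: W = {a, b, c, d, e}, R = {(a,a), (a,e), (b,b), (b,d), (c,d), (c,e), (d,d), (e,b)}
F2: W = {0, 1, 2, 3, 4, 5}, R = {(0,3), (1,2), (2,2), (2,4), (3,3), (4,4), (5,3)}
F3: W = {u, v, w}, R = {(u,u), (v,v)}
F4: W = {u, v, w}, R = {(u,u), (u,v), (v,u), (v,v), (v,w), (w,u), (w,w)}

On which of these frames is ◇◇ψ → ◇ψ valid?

Frame correspondent (Sahlqvist): ∀x ∀y ∀z (Rxy ∧ Ryz → Rxz) — i.e. transitivity.
F1: fails — Reb and Rbd but not Red.
F2: fails — R12 and R24 but not R14.
F3: ✓.
F4: fails — Ruv and Rvw but not Ruw.

F3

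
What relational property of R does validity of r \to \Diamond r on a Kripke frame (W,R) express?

Replacing r by ¬r and contraposing gives the equivalent schema □r → r.
Suppose □r→r is valid. At any x set V(r)={w : Rxw}. Then □r holds at x, so r holds at x, i.e. Rxx.

Reflexivity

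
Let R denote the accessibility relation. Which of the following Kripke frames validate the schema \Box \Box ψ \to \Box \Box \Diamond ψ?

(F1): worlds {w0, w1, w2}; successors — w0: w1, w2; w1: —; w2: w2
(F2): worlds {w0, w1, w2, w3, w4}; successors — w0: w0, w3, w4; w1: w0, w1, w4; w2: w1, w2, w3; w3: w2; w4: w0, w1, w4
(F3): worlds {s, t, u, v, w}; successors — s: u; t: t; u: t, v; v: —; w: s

The schema corresponds to a generalized confluence (Geach) condition: \forall x \forall z (x R^2 z \to \exists w (x R^2 w \wedge zRw)).
(F1): holds.
(F2): fails — w1R²w3 but no w with w1R²w and w3Rw.
(F3): fails — sR²v but no w* with sR²w* and vRw*.

(F1)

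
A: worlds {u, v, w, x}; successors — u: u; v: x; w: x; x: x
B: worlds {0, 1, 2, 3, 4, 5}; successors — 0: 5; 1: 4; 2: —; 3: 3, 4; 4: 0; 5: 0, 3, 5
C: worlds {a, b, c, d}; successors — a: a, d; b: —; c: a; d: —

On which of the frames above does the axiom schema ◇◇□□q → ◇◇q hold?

Frame correspondent (Sahlqvist): ∀x ∀y (xR²y → ∃w (yR²w ∧ xR²w)) — i.e. a generalized confluence (Geach) condition.
A: condition met.
B: fails — 3R²4 but no w with 4R²w and 3R²w.
C: fails — aR²d but no w with dR²w and aR²w.

A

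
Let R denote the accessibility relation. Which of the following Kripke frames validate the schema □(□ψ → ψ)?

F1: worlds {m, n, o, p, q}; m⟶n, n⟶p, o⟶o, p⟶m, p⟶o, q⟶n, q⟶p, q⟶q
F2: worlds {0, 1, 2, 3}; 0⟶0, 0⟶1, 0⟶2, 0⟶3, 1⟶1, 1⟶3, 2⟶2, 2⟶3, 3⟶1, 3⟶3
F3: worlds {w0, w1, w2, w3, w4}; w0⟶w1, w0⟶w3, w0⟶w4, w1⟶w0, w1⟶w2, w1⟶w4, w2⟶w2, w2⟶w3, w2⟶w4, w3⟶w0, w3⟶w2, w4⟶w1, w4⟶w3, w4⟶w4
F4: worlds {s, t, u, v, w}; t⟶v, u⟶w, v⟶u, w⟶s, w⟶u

Frame correspondent (Sahlqvist): ∀x ∀y (Rxy → Ryy) — i.e. shift-reflexivity.
F1: fails — Rpm but not Rmm.
F2: condition met.
F3: fails — Rw1w0 but not Rw0w0.
F4: fails — Rtv but not Rvv.
Valid on: F2.

F2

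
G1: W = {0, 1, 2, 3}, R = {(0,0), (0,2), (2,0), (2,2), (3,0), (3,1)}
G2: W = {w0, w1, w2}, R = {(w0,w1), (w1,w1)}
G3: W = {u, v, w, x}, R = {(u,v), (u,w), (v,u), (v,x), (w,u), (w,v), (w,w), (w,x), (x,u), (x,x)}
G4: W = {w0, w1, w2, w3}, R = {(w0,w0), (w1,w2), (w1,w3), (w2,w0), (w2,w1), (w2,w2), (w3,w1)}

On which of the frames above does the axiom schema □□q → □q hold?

The schema corresponds to density: ∀x ∀y (Rxy → ∃z (Rxz ∧ Rzy)).
G1: fails — R31 but no z with R3z and Rz1.
G2: condition met.
G3: condition met.
G4: fails — Rw3w1 but no z with Rw3z and Rzw1.
Valid on: G2, G3.

G2, G3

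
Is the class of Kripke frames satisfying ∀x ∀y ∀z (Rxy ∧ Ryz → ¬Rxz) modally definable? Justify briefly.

Modal frame validity is preserved under surjective bounded morphisms.
The 5-cycle (worlds 0,1,2,3,4 with 0→1→2→3→4→0) is intransitive. Mapping every world to a single reflexive point • is a surjective bounded morphism; the reflexive point is not intransitive (R••∧R•• but R••).
So no modal formula (or set of formulas) defines exactly the intransitive frames.

No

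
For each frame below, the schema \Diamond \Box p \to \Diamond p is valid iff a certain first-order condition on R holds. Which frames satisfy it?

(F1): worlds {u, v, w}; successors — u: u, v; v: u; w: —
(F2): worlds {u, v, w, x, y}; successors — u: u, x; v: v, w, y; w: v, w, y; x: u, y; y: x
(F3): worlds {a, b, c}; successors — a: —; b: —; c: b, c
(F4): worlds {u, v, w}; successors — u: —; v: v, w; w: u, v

Frame correspondent (Sahlqvist): \forall x \forall y (xRy \to \exists w (yRw \wedge xRw)) — i.e. a generalized confluence (Geach) condition.
(F1): satisfies the condition.
(F2): fails — vRy but no t with yRt and vRt.
(F3): fails — cRb but no w with bRw and cRw.
(F4): fails — wRu but no t with uRt and wRt.

(F1)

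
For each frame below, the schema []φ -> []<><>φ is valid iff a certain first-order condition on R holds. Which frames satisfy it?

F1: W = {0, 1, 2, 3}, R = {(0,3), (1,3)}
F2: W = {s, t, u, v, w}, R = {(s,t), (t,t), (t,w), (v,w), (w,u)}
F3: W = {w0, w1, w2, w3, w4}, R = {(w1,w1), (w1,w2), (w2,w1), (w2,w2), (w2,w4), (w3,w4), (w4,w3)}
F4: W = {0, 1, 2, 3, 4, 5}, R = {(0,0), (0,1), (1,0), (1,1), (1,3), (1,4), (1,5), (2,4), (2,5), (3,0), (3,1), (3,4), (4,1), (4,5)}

F3

Frame correspondent (Sahlqvist): forall x forall z (xRz -> exists w (xRw & z R^2 w)) — i.e. a generalized confluence (Geach) condition.
F1: fails — 0R3 but no w with 0Rw and 3R²w.
F2: fails — tRw but no w* with tRw* and wR²w*.
F3: holds.
F4: fails — 1R5 but no w with 1Rw and 5R²w.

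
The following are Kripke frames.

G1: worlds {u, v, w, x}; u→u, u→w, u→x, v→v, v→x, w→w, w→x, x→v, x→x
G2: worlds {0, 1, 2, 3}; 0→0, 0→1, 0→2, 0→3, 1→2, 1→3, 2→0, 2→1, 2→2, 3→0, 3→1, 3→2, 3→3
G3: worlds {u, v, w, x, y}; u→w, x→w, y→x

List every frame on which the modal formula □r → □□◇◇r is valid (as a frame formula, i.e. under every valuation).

G1, G2

This is the axiom for a generalized confluence (Geach) condition; its first-order frame correspondent is ∀x ∀z (xR²z → ∃w (xRw ∧ zR²w)).
G1: holds.
G2: holds.
G3: fails — yR²w but no t with yRt and wR²t.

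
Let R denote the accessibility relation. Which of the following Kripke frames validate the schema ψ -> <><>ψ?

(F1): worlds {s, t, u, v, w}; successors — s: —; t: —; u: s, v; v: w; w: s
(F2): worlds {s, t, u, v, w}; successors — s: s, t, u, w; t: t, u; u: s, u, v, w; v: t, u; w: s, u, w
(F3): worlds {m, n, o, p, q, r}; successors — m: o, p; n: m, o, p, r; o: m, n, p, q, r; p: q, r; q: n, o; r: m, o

(F2)

The schema corresponds to a generalized confluence (Geach) condition: forall x exists w (x = w & x R^2 w).
(F1): fails — at s but no w* with s=w* and sR²w*.
(F2): ✓.
(F3): fails — at p but no w with p=w and pR²w.
Valid on: (F2).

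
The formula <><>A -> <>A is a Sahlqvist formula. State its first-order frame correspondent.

transitivity: forall x forall y forall z (Rxy & Ryz -> Rxz)

This is a form of the 4 axiom.
Its frame correspondent is transitivity — forall x forall y forall z (Rxy & Ryz -> Rxz).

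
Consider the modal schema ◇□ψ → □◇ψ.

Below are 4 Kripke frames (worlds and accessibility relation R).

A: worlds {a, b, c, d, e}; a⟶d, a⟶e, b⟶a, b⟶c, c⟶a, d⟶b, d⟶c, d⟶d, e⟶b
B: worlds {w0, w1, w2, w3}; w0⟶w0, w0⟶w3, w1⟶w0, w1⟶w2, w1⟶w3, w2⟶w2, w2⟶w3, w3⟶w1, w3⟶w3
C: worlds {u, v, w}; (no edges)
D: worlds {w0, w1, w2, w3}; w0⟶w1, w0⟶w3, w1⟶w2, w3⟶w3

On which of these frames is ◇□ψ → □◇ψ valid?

B, C

The schema corresponds to convergence: ∀x ∀y ∀z (Rxy ∧ Rxz → ∃w (Ryw ∧ Rzw)).
A: fails — Rbc and Rba but c and a have no common successor.
B: condition met.
C: condition met.
D: fails — Rw0w1 and Rw0w3 but w1 and w3 have no common successor.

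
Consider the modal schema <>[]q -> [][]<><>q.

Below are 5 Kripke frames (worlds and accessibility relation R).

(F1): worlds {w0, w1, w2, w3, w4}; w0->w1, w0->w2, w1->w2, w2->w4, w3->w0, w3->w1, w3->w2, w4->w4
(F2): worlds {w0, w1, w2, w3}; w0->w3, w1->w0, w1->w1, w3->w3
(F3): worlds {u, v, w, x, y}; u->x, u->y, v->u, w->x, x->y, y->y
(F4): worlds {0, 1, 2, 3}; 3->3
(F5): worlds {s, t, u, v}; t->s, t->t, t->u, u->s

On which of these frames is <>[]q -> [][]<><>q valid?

(F3), (F4)

The schema corresponds to a generalized confluence (Geach) condition: forall x forall y forall z ((xRy & x R^2 z) -> exists w (yRw & z R^2 w)).
(F1): fails — w0Rw1, w0R²w2 but no w with w1Rw and w2R²w.
(F2): fails — w1Rw1, w1R²w0 but no w with w1Rw and w0R²w.
(F3): ✓.
(F4): ✓.
(F5): fails — tRs, tR²s but no w with sRw and sR²w.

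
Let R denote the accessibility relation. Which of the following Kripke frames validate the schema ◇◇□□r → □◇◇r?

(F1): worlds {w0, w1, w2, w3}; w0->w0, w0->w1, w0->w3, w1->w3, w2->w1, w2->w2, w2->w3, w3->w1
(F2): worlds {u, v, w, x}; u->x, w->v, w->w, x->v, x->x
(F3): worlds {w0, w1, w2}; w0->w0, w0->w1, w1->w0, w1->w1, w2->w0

This is the axiom for a generalized confluence (Geach) condition; its first-order frame correspondent is ∀x ∀y ∀z ((xR²y ∧ xRz) → ∃w (yR²w ∧ zR²w)).
(F1): fails — w0R²w1, w0Rw3 but no w with w1R²w and w3R²w.
(F2): fails — uR²v, uRx but no t with vR²t and xR²t.
(F3): holds.
Valid on: (F3).

(F3)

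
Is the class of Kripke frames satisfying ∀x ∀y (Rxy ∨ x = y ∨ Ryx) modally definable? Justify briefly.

Not definable by any modal formula

If a class were modally definable it would be closed under disjoint unions (Goldblatt–Thomason).
Take 2 disjoint single-world reflexive frames: each is trivially connected, but their disjoint union has 2 worlds with no edge between distinct components, so it is not connected.
So no modal formula (or set of formulas) defines exactly the connected frames.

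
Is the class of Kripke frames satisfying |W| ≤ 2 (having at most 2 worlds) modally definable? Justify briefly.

Not modally definable

Any modally definable frame class is closed under disjoint unions.
Any modal formula valid on each of 3 disjoint one-world frames is valid on their disjoint union (validity is preserved under disjoint unions). Each one-world frame has |W|=1≤2, but the union has |W|=3.
So no modal formula (or set of formulas) defines exactly the |W|≤2 frames.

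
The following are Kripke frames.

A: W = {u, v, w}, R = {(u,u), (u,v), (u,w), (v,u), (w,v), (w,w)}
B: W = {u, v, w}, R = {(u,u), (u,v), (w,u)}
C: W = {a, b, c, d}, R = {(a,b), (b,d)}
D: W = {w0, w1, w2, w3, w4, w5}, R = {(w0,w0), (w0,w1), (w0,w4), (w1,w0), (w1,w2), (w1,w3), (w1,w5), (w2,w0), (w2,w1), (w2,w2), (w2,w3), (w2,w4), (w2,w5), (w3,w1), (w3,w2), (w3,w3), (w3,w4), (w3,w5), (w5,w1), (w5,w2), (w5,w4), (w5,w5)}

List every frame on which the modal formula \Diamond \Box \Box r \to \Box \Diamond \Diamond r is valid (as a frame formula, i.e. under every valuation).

A

This is the axiom for a generalized confluence (Geach) condition; its first-order frame correspondent is \forall x \forall y \forall z ((xRy \wedge xRz) \to \exists w (y R^2 w \wedge z R^2 w)).
A: ✓.
B: fails — uRu, uRv but no t with uR²t and vR²t.
C: fails — aRb, aRb but no w with bR²w and bR²w.
D: fails — w0Rw0, w0Rw4 but no w with w0R²w and w4R²w.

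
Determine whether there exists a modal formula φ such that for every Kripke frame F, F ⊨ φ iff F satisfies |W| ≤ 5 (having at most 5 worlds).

Modal frame validity is preserved under disjoint unions.
Any modal formula valid on each of 6 disjoint one-world frames is valid on their disjoint union (validity is preserved under disjoint unions). Each one-world frame has |W|=1≤5, but the union has |W|=6.
So the class is not modally definable.

Not definable by any modal formula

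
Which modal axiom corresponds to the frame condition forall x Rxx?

□r → r

The condition is reflexivity. The T schema □r → r defines it.
Suppose □r→r is valid. At any x set V(r)={w : Rxw}. Then □r holds at x, so r holds at x, i.e. Rxx.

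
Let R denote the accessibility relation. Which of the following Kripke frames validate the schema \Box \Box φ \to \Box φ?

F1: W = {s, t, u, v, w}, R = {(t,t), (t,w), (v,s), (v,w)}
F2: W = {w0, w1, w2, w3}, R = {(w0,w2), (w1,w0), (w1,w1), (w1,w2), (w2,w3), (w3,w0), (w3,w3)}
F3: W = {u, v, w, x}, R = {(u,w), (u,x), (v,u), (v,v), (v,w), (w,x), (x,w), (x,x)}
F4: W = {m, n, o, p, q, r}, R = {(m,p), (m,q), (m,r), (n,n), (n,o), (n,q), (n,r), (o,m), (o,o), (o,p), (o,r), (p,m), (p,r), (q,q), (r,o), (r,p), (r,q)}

F3

The schema corresponds to density: \forall x \forall y (Rxy \to \exists z (Rxz \wedge Rzy)).
F1: fails — Rvs but no z with Rvz and Rzs.
F2: fails — Rw0w2 but no z with Rw0z and Rzw2.
F3: satisfies the condition.
F4: fails — Rpm but no z with Rpz and Rzm.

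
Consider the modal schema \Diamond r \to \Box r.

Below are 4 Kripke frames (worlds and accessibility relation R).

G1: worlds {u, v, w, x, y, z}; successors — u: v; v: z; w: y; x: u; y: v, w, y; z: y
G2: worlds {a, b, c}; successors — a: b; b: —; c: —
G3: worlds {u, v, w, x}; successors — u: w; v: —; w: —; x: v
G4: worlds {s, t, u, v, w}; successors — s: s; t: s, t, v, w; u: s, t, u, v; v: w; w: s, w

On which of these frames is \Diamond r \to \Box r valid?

G2, G3

This is the axiom for partial functionality; its first-order frame correspondent is \forall x \forall y \forall z (Rxy \wedge Rxz \to y = z).
G1: fails — y sees both v and w.
G2: holds.
G3: holds.
G4: fails — t sees both s and t.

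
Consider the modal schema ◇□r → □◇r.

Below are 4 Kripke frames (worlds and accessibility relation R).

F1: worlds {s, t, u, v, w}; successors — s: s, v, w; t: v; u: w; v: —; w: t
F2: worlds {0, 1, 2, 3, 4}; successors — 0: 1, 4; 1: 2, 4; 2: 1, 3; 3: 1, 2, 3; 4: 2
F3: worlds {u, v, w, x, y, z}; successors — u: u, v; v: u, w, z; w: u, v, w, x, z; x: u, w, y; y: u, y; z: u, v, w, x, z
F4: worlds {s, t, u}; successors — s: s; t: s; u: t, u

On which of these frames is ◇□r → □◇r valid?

Frame correspondent (Sahlqvist): ∀x ∀y ∀z (Rxy ∧ Rxz → ∃w (Ryw ∧ Rzw)) — i.e. convergence.
F1: fails — Rsv and Rsv but v and v have no common successor.
F2: fails — R12 and R14 but 2 and 4 have no common successor.
F3: holds.
F4: fails — Rut and Ruu but t and u have no common successor.

F3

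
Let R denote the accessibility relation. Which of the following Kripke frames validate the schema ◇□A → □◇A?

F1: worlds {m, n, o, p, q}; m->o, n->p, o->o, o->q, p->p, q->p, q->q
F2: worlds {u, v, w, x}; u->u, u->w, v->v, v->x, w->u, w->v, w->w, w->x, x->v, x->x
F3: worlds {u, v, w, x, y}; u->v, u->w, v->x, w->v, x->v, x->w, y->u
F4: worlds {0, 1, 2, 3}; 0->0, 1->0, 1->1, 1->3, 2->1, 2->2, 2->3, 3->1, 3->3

F1

The schema corresponds to convergence: ∀x ∀y ∀z (Rxy ∧ Rxz → ∃w (Ryw ∧ Rzw)).
F1: condition met.
F2: fails — Rwu and Rwx but u and x have no common successor.
F3: fails — Ruv and Ruw but v and w have no common successor.
F4: fails — R10 and R13 but 0 and 3 have no common successor.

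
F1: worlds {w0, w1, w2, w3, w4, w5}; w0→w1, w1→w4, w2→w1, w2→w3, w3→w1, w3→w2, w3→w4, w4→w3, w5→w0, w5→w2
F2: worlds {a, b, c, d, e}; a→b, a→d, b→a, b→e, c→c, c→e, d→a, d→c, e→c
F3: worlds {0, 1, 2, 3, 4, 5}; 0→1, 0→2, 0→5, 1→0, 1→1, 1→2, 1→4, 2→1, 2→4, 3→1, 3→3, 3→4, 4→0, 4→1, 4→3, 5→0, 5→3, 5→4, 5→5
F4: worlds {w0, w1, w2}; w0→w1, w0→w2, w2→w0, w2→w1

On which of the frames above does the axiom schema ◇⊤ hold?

F1, F2, F3

This is the axiom for seriality; its first-order frame correspondent is ∀x ∃y Rxy.
F1: ✓.
F2: ✓.
F3: ✓.
F4: fails — world w1 has no successor.
Valid on: F1, F2, F3.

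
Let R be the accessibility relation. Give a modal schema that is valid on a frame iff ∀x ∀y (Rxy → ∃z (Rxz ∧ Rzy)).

This is density; the standard corresponding axiom is C4: □□q → □q.

□□q → □q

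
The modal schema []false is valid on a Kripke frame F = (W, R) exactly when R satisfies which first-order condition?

□⊥ is valid iff no world has any successor (otherwise □⊥ fails at any world with one).

emptiness of R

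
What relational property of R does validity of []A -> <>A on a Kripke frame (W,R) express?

seriality

Suppose □A→◇A is valid. At any x set V(A)=W. Then □A at x, so ◇A at x, so x has a successor.
Conversely, any frame satisfying forall x exists y Rxy validates the schema.
So the correspondent is seriality.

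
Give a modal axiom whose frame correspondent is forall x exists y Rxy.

A defining formula is □ψ → ◇ψ (the D axiom).
Suppose □ψ→◇ψ is valid. At any x set V(ψ)=W. Then □ψ at x, so ◇ψ at x, so x has a successor.

□ψ → ◇ψ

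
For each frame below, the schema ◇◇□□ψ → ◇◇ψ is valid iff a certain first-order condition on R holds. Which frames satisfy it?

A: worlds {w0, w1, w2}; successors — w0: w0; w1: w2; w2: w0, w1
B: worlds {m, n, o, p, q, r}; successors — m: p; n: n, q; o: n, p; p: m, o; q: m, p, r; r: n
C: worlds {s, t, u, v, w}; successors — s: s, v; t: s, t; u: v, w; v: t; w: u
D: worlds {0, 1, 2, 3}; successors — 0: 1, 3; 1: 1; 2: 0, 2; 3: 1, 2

A, B, D

Frame correspondent (Sahlqvist): ∀x ∀y (xR²y → ∃w (yR²w ∧ xR²w)) — i.e. a generalized confluence (Geach) condition.
A: holds.
B: holds.
C: fails — wR²v but no w* with vR²w* and wR²w*.
D: holds.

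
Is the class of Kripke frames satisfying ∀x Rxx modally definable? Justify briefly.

The condition is reflexivity. A defining modal formula is □r → r.
Suppose □r→r is valid. At any x set V(r)={w : Rxw}. Then □r holds at x, so r holds at x, i.e. Rxx.

Yes, by □r → r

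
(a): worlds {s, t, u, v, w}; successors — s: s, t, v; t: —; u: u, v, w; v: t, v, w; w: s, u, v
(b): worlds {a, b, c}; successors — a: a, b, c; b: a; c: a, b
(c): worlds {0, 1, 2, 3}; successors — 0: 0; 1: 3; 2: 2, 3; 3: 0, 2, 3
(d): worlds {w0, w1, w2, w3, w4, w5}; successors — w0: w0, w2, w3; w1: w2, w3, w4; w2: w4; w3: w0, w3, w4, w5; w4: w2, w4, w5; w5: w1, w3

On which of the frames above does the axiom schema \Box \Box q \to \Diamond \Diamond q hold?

Frame correspondent (Sahlqvist): \forall x \exists w (x R^2 w \wedge x R^2 w) — i.e. a generalized confluence (Geach) condition.
(a): fails — at t but no w* with tR²w* and tR²w*.
(b): condition met.
(c): condition met.
(d): condition met.
Valid on: (b), (c), (d).

(b), (c), (d)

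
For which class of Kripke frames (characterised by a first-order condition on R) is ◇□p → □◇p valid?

This schema is the .2 axiom.
It corresponds to convergence: ∀x ∀y ∀z (Rxy ∧ Rxz → ∃w (Ryw ∧ Rzw)).

Convergence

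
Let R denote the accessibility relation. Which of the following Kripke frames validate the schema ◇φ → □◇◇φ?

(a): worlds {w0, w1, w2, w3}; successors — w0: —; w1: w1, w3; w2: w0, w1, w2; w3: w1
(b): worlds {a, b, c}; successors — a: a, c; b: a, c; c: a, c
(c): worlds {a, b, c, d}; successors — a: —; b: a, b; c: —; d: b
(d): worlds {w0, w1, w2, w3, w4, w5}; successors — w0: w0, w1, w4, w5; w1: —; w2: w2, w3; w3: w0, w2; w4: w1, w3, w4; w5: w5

The schema corresponds to a generalized confluence (Geach) condition: ∀x ∀y ∀z ((xRy ∧ xRz) → ∃w (y = w ∧ zR²w)).
(a): fails — w2Rw0, w2Rw0 but no w with w0=w and w0R²w.
(b): satisfies the condition.
(c): fails — bRa, bRa but no w with a=w and aR²w.
(d): fails — w0Rw0, w0Rw1 but no w with w0=w and w1R²w.

(b)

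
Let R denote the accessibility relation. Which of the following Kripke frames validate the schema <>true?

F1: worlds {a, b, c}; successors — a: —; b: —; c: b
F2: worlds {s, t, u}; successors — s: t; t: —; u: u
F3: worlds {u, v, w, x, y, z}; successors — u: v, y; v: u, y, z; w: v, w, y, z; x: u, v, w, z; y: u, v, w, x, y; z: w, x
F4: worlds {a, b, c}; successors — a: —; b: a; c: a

F3

This is the axiom for seriality; its first-order frame correspondent is forall x exists y Rxy.
F1: fails — world a has no successor.
F2: fails — world t has no successor.
F3: ✓.
F4: fails — world a has no successor.
Valid on: F3.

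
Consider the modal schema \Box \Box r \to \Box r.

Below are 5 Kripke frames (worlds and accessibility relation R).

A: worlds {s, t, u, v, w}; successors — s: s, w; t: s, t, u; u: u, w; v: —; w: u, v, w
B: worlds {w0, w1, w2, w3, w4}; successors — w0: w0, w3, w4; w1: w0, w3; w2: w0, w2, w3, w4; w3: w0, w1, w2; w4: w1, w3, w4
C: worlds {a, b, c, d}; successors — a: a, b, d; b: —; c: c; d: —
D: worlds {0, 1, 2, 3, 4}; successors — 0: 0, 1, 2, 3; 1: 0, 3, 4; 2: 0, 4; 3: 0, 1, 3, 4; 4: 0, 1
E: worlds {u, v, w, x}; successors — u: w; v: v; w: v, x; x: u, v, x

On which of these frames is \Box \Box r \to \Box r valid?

The schema corresponds to density: \forall x \forall y (Rxy \to \exists z (Rxz \wedge Rzy)).
A: ✓.
B: fails — Rw3w1 but no z with Rw3z and Rzw1.
C: ✓.
D: fails — R24 but no z with R2z and Rz4.
E: fails — Ruw but no z with Ruz and Rzw.

A, C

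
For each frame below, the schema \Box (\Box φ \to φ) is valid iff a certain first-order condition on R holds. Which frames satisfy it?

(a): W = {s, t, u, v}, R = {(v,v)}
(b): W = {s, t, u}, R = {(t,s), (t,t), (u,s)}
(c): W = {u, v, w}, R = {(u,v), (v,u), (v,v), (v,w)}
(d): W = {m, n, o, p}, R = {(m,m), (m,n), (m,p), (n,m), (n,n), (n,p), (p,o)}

(a)

This is the axiom for shift-reflexivity; its first-order frame correspondent is \forall x \forall y (Rxy \to Ryy).
(a): condition met.
(b): fails — Rts but not Rss.
(c): fails — Rvu but not Ruu.
(d): fails — Rpo but not Roo.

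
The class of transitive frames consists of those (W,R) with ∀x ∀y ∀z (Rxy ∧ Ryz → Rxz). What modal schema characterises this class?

□r → □□r

A defining formula is □r → □□r (the 4 axiom).
Suppose □r→□□r is valid. Take Rxy, Ryz and set V(r)={w : Rxw}. Then □r at x, so □□r at x, so □r at y, so r at z, i.e. Rxz.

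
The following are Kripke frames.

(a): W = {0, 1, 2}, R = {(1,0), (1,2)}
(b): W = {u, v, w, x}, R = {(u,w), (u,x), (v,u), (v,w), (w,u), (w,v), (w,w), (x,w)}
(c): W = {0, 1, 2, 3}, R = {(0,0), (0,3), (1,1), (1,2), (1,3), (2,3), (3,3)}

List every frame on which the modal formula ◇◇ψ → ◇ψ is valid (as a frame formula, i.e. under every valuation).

The schema corresponds to transitivity: ∀x ∀y ∀z (Rxy ∧ Ryz → Rxz).
(a): condition met.
(b): fails — Rxw and Rwu but not Rxu.
(c): condition met.

(a), (c)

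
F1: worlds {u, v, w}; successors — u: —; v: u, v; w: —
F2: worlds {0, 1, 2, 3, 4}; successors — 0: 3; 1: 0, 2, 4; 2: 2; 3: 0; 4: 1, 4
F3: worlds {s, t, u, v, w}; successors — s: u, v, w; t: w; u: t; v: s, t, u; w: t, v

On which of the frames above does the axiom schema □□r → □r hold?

F1

Frame correspondent (Sahlqvist): ∀x ∀y (Rxy → ∃z (Rxz ∧ Rzy)) — i.e. density.
F1: holds.
F2: fails — R10 but no z with R1z and Rz0.
F3: fails — Rut but no z with Ruz and Rzt.
Valid on: F1.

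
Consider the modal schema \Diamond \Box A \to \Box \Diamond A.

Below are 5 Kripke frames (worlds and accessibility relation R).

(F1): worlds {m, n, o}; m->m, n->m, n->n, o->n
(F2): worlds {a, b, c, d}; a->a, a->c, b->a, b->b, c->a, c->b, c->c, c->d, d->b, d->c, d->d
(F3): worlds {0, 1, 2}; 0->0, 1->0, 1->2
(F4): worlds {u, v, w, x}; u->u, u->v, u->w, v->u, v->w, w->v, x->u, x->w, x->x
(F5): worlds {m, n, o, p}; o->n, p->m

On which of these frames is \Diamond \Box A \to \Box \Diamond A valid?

(F1), (F2)

The schema corresponds to convergence: \forall x \forall y \forall z (Rxy \wedge Rxz \to \exists w (Ryw \wedge Rzw)).
(F1): condition met.
(F2): condition met.
(F3): fails — R10 and R12 but 0 and 2 have no common successor.
(F4): fails — Ruv and Ruw but v and w have no common successor.
(F5): fails — Ron and Ron but n and n have no common successor.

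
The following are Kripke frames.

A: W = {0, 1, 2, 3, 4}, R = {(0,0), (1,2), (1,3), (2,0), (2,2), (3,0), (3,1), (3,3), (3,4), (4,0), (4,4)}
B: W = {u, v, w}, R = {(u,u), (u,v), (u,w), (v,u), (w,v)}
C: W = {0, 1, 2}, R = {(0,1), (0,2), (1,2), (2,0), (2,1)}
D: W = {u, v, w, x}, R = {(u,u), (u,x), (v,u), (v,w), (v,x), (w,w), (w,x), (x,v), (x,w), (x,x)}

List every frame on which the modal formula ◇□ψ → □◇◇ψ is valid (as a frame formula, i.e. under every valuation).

Frame correspondent (Sahlqvist): ∀x ∀y ∀z ((xRy ∧ xRz) → ∃w (yRw ∧ zR²w)) — i.e. a generalized confluence (Geach) condition.
A: fails — 3R1, 3R0 but no w with 1Rw and 0R²w.
B: fails — uRw, uRw but no t with wRt and wR²t.
C: fails — 0R1, 0R1 but no w with 1Rw and 1R²w.
D: ✓.
Valid on: D.

D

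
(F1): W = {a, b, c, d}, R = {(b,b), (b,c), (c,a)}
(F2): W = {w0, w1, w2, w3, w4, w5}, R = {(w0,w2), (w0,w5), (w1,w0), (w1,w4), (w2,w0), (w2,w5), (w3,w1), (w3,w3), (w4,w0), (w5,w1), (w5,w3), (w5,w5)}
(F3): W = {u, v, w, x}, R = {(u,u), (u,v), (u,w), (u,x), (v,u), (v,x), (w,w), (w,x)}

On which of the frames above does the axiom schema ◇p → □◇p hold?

This is the axiom for the Euclidean property; its first-order frame correspondent is ∀x ∀y ∀z (Rxy ∧ Rxz → Ryz).
(F1): fails — Rbc and Rbc but not Rcc.
(F2): fails — Rw0w5 and Rw0w2 but not Rw5w2.
(F3): fails — Ruv and Ruv but not Rvv.

none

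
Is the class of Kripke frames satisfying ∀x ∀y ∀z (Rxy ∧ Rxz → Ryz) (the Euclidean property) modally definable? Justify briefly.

Yes — defined by ◇r → □◇r

This is a Sahlqvist condition; the 5 axiom ◇r → □◇r defines it.
Suppose ◇r→□◇r is valid. Take Rxy, Rxz and set V(r)={y}. Then ◇r at x, so □◇r at x, so ◇r at z, so some w with Rzw has r; w=y, i.e. Rzy. By symmetry of the argument, Ryz.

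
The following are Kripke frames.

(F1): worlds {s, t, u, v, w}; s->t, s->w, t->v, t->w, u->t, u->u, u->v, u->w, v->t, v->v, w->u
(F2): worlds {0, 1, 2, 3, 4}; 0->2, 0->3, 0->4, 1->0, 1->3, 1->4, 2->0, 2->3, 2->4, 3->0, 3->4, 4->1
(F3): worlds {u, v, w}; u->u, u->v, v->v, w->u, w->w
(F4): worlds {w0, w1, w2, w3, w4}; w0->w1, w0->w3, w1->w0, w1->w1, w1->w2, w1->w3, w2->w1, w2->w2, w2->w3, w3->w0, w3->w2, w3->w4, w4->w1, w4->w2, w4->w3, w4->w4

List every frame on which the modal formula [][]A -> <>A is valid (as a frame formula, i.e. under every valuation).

This is the axiom for a generalized confluence (Geach) condition; its first-order frame correspondent is forall x exists w (x R^2 w & xRw).
(F1): ✓.
(F2): fails — at 4 but no w with 4R²w and 4Rw.
(F3): ✓.
(F4): ✓.

(F1), (F3), (F4)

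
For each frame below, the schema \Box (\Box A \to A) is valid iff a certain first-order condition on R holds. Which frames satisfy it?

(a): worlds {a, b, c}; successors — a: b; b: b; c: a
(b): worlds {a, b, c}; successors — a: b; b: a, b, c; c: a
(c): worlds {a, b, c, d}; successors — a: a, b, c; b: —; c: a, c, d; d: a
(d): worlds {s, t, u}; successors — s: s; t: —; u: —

(d)

The schema corresponds to shift-reflexivity: \forall x \forall y (Rxy \to Ryy).
(a): fails — Rca but not Raa.
(b): fails — Rbc but not Rcc.
(c): fails — Rcd but not Rdd.
(d): holds.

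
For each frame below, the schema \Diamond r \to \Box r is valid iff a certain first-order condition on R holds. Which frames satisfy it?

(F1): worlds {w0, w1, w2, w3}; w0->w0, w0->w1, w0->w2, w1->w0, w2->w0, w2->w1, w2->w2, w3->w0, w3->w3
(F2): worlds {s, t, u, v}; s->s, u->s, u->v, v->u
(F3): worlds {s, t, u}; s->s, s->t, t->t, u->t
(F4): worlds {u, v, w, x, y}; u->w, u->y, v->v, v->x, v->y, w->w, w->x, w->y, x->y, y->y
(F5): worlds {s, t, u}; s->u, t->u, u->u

(F5)

The schema corresponds to partial functionality: \forall x \forall y \forall z (Rxy \wedge Rxz \to y = z).
(F1): fails — w0 sees both w0 and w1.
(F2): fails — u sees both s and v.
(F3): fails — s sees both s and t.
(F4): fails — u sees both w and y.
(F5): ✓.
Valid on: (F5).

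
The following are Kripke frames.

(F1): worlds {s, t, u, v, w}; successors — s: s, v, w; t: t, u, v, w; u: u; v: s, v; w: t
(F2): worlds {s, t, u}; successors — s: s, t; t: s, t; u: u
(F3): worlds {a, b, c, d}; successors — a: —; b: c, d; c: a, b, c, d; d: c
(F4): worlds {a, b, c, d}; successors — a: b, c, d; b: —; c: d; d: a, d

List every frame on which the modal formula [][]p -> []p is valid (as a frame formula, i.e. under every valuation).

This is the axiom for density; its first-order frame correspondent is forall x forall y (Rxy -> exists z (Rxz & Rzy)).
(F1): ✓.
(F2): ✓.
(F3): ✓.
(F4): fails — Rab but no z with Raz and Rzb.

(F1), (F2), (F3)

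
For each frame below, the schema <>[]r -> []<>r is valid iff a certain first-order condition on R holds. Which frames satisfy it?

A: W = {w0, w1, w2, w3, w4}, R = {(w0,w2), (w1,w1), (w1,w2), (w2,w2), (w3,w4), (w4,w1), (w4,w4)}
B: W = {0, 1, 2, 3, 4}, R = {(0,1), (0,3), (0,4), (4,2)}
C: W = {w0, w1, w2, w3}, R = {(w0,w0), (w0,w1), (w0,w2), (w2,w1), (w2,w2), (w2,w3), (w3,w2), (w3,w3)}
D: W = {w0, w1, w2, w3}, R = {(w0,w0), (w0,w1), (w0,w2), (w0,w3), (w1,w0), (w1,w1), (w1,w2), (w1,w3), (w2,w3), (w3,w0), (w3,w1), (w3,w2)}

The schema corresponds to convergence: forall x forall y forall z (Rxy & Rxz -> exists w (Ryw & Rzw)).
A: condition met.
B: fails — R01 and R01 but 1 and 1 have no common successor.
C: fails — Rw0w1 and Rw0w1 but w1 and w1 have no common successor.
D: fails — Rw0w2 and Rw0w3 but w2 and w3 have no common successor.

A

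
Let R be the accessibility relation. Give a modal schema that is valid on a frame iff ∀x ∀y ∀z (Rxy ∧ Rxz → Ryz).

A defining formula is ◇ψ → □◇ψ (the 5 axiom).
Suppose ◇ψ→□◇ψ is valid. Take Rxy, Rxz and set V(ψ)={y}. Then ◇ψ at x, so □◇ψ at x, so ◇ψ at z, so some w with Rzw has ψ; w=y, i.e. Rzy. By symmetry of the argument, Ryz.

◇ψ → □◇ψ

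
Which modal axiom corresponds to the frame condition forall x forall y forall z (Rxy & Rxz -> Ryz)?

◇ψ → □◇ψ

A defining formula is ◇ψ → □◇ψ (the 5 axiom).
Suppose ◇ψ→□◇ψ is valid. Take Rxy, Rxz and set V(ψ)={y}. Then ◇ψ at x, so □◇ψ at x, so ◇ψ at z, so some w with Rzw has ψ; w=y, i.e. Rzy. By symmetry of the argument, Ryz.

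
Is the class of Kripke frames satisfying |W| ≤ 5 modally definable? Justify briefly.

Any modally definable frame class is closed under disjoint unions.
Any modal formula valid on each of 6 disjoint one-world frames is valid on their disjoint union (validity is preserved under disjoint unions). Each one-world frame has |W|=1≤5, but the union has |W|=6.
So no modal formula (or set of formulas) defines exactly the |W|≤5 frames.

No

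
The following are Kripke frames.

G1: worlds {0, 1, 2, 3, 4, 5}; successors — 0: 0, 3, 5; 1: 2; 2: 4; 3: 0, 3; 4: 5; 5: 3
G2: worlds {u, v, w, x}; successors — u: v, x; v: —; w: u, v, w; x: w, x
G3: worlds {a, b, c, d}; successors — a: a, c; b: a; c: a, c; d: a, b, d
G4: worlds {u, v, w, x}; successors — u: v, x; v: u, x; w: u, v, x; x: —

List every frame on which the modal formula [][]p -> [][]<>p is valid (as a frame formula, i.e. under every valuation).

G3

Frame correspondent (Sahlqvist): forall x forall z (x R^2 z -> exists w (x R^2 w & zRw)) — i.e. a generalized confluence (Geach) condition.
G1: fails — 1R²4 but no w with 1R²w and 4Rw.
G2: fails — wR²v but no t with wR²t and vRt.
G3: satisfies the condition.
G4: fails — uR²x but no t with uR²t and xRt.
Valid on: G3.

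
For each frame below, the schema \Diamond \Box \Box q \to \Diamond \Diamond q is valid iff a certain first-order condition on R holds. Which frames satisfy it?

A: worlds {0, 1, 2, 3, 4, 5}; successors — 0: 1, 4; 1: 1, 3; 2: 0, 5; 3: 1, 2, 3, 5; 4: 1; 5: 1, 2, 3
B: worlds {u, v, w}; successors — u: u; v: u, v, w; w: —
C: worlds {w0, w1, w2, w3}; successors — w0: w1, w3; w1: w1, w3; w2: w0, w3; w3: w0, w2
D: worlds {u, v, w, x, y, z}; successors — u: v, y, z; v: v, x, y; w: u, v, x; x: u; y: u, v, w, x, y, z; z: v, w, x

A, C, D

This is the axiom for a generalized confluence (Geach) condition; its first-order frame correspondent is \forall x \forall y (xRy \to \exists w (y R^2 w \wedge x R^2 w)).
A: satisfies the condition.
B: fails — vRw but no t with wR²t and vR²t.
C: satisfies the condition.
D: satisfies the condition.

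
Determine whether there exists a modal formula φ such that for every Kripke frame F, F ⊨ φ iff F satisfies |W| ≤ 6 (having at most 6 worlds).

If a class were modally definable it would be closed under disjoint unions (Goldblatt–Thomason).
Any modal formula valid on each of 7 disjoint one-world frames is valid on their disjoint union (validity is preserved under disjoint unions). Each one-world frame has |W|=1≤6, but the union has |W|=7.
So no modal formula (or set of formulas) defines exactly the |W|≤6 frames.

No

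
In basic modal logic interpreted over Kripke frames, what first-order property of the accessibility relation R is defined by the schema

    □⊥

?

□⊥ is valid iff no world has any successor (otherwise □⊥ fails at any world with one).

emptiness of R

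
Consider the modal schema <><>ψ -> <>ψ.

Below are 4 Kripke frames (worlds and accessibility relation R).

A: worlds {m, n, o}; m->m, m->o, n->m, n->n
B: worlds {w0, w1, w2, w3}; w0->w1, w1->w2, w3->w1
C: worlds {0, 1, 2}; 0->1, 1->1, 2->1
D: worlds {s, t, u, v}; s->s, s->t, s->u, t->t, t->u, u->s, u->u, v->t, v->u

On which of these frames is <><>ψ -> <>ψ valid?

Frame correspondent (Sahlqvist): forall x forall y forall z (Rxy & Ryz -> Rxz) — i.e. transitivity.
A: fails — Rnm and Rmo but not Rno.
B: fails — Rw0w1 and Rw1w2 but not Rw0w2.
C: ✓.
D: fails — Rus and Rst but not Rut.
Valid on: C.

C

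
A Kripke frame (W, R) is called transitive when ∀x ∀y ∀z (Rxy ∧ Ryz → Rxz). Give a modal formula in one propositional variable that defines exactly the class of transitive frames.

The condition is transitivity. The 4 schema □ψ → □□ψ defines it.
Suppose □ψ→□□ψ is valid. Take Rxy, Ryz and set V(ψ)={w : Rxw}. Then □ψ at x, so □□ψ at x, so □ψ at y, so ψ at z, i.e. Rxz.

□ψ → □□ψ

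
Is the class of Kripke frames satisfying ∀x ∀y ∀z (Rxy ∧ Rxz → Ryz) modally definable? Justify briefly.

Yes: it is the Euclidean property, defined by the 5 schema ◇q → □◇q.

Yes, by ◇q → □◇q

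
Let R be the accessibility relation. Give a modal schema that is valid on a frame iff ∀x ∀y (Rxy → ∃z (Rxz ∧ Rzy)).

The condition is density. The C4 schema □□p → □p defines it.
Suppose □□p→□p is valid. Take Rxy and set V(p)={w : xR²w}. Then □□p at x, so □p at x, so p at y, i.e. ∃z(Rxz∧Rzy).

□□p → □p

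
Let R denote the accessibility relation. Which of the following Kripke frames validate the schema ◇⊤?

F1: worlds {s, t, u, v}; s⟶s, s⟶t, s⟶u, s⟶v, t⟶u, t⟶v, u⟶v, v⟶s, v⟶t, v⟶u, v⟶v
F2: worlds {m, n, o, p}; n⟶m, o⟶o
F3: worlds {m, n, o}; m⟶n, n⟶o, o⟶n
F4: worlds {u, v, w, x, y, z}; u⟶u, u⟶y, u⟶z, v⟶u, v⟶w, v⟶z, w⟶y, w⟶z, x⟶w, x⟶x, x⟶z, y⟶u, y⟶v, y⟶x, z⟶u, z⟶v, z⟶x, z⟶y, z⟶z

F1, F3, F4

This is the axiom for seriality; its first-order frame correspondent is ∀x ∃y Rxy.
F1: ✓.
F2: fails — world m has no successor.
F3: ✓.
F4: ✓.
Valid on: F1, F3, F4.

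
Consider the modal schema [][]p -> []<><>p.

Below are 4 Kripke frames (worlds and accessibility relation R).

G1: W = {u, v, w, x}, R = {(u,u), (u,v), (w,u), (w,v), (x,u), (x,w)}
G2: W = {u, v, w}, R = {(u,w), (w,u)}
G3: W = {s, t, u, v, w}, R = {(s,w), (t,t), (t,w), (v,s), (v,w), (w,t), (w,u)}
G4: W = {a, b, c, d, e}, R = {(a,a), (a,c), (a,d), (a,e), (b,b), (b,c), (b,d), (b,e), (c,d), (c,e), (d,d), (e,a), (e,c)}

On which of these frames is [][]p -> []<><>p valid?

The schema corresponds to a generalized confluence (Geach) condition: forall x forall z (xRz -> exists w (x R^2 w & z R^2 w)).
G1: fails — uRv but no t with uR²t and vR²t.
G2: fails — uRw but no t with uR²t and wR²t.
G3: fails — wRu but no w* with wR²w* and uR²w*.
G4: condition met.
Valid on: G4.

G4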